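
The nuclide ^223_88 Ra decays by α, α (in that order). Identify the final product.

Start: (A, Z) = (223, 88).
After α: (219, 86).
After α: (215, 84).
Z = 84 is polonium.

Po-215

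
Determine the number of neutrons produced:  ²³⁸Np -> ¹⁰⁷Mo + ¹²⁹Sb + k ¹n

Conserve mass number: 238 = 107 + 129 + k, so k = 238 − 236 = 2.
Check atomic number: 93 = 42 + 51 + 0 = 93. ✓

2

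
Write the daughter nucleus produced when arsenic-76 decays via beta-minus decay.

Beta-minus decay: mass number changes by +0, atomic number by +1.
A: 76 = 76; Z: 33 + 1 = 34.
Z = 34 is selenium, so the daughter is selenium-76.

Se-76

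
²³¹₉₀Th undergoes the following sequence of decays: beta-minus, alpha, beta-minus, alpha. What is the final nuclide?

Ra-223

Start: (A, Z) = (231, 90).
After β⁻: (231, 91).
After α: (227, 89).
After β⁻: (227, 90).
After α: (223, 88).
Z = 88 is radium.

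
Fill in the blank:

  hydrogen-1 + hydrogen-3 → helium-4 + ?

Conserve mass number: 1 + 3 = 4 + A, so A = 0.
Conserve atomic number: 1 + 1 = 2 + Z, so Z = 0.
A = 0 and Z = 0 is γ — a gamma ray.

gamma ray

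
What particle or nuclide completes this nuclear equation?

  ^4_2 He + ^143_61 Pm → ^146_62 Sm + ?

proton

Conserve mass number: 4 + 143 = 146 + A, so A = 1.
Conserve atomic number: 2 + 61 = 62 + Z, so Z = 1.
A = 1 and Z = 1 is ^1_1 H — a proton.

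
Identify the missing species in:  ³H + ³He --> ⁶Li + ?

Conserve mass number: 3 + 3 = 6 + A, so A = 0.
Conserve atomic number: 1 + 2 = 3 + Z, so Z = 0.
A = 0 and Z = 0 is γ — a gamma ray.

gamma ray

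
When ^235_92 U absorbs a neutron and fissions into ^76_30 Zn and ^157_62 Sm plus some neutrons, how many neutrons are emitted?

3

Conserve mass number: 236 = 76 + 157 + k, so k = 236 − 233 = 3.
Check atomic number: 92 = 30 + 62 + 0 = 92. ✓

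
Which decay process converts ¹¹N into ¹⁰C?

proton emission

ΔA = 10 − 11 = -1; ΔZ = 6 − 7 = -1.
A drops by 1 and Z drops by 1 — a proton was emitted.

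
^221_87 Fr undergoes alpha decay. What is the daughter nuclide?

At-217

Alpha decay: mass number changes by -4, atomic number by -2.
A: 221 − 4 = 217; Z: 87 − 2 = 85.
Z = 85 is astatine, so the daughter is ^217_85 At.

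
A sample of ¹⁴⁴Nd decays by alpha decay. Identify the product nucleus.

Ce-140

Alpha decay: mass number changes by -4, atomic number by -2.
A: 144 − 4 = 140; Z: 60 − 2 = 58.
Z = 58 is cerium, so the daughter is ¹⁴⁰Ce.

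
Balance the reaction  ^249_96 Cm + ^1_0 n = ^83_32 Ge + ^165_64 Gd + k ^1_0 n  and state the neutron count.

Conserve mass number: 250 = 83 + 165 + k, so k = 250 − 248 = 2.
Check atomic number: 96 = 32 + 64 + 0 = 96. ✓

2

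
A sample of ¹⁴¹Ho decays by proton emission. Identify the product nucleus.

Dy-140

Proton emission: mass number changes by -1, atomic number by -1.
A: 141 − 1 = 140; Z: 67 − 1 = 66.
Z = 66 is dysprosium, so the daughter is ¹⁴⁰Dy.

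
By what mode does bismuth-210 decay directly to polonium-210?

beta-minus decay

ΔA = 210 − 210 = 0; ΔZ = 84 − 83 = +1.
A is unchanged and Z rises by 1 — a neutron has become a proton (β⁻ decay).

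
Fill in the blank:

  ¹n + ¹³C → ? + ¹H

B-13

Conserve mass number: 1 + 13 = A + 1, so A = 13.
Conserve atomic number: 0 + 6 = Z + 1, so Z = 5.
Z = 5 is boron, so the species is ¹³B.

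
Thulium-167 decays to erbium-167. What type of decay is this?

ΔA = 167 − 167 = 0; ΔZ = 68 − 69 = -1.
A is unchanged and Z drops by 1 — a proton has become a neutron (β⁺ emission or electron capture).

beta-plus decay or electron capture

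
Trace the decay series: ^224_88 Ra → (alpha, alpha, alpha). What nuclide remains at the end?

Pb-212

Start: (A, Z) = (224, 88).
After α: (220, 86).
After α: (216, 84).
After α: (212, 82).
Z = 82 is lead.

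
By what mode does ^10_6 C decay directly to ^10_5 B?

ΔA = 10 − 10 = 0; ΔZ = 5 − 6 = -1.
A is unchanged and Z drops by 1 — a proton has become a neutron (β⁺ emission or electron capture).

beta-plus decay or electron capture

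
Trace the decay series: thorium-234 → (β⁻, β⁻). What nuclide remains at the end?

Start: (A, Z) = (234, 90).
After β⁻: (234, 91).
After β⁻: (234, 92).
Z = 92 is uranium.

U-234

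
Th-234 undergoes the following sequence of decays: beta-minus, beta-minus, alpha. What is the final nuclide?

Start: (A, Z) = (234, 90).
After β⁻: (234, 91).
After β⁻: (234, 92).
After α: (230, 90).
Z = 90 is thorium.

Th-230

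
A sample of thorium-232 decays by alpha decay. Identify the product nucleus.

Ra-228

Alpha decay: mass number changes by -4, atomic number by -2.
A: 232 − 4 = 228; Z: 90 − 2 = 88.
Z = 88 is radium, so the daughter is radium-228.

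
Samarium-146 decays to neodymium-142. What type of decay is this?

alpha decay

ΔA = 142 − 146 = -4; ΔZ = 60 − 62 = -2.
A drops by 4 and Z drops by 2 — the signature of alpha emission.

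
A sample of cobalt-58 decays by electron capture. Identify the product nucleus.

Fe-58

Electron capture: mass number changes by +0, atomic number by -1.
A: 58 = 58; Z: 27 − 1 = 26.
Z = 26 is iron, so the daughter is iron-58.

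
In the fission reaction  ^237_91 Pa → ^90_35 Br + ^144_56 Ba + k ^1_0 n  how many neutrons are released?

Conserve mass number: 237 = 90 + 144 + k, so k = 237 − 234 = 3.
Check atomic number: 91 = 35 + 56 + 0 = 91. ✓

3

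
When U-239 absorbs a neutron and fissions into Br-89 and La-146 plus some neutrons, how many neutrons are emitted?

5

Conserve mass number: 240 = 89 + 146 + k, so k = 240 − 235 = 5.
Check atomic number: 92 = 35 + 57 + 0 = 92. ✓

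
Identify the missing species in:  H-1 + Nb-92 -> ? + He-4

Zr-89

Conserve mass number: 1 + 92 = A + 4, so A = 89.
Conserve atomic number: 1 + 41 = Z + 2, so Z = 40.
Z = 40 is zirconium, so the species is Zr-89.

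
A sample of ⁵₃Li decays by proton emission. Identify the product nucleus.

He-4

Proton emission: mass number changes by -1, atomic number by -1.
A: 5 − 1 = 4; Z: 3 − 1 = 2.
Z = 2 is helium, so the daughter is ⁴₂He.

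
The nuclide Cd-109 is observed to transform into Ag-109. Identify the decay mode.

ΔA = 109 − 109 = 0; ΔZ = 47 − 48 = -1.
A is unchanged and Z drops by 1 — a proton has become a neutron (β⁺ emission or electron capture).

beta-plus decay or electron capture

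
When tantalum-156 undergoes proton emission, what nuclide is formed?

Hf-155

Proton emission: mass number changes by -1, atomic number by -1.
A: 156 − 1 = 155; Z: 73 − 1 = 72.
Z = 72 is hafnium, so the daughter is hafnium-155.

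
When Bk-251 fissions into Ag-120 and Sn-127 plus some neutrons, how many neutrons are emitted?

4

Conserve mass number: 251 = 120 + 127 + k, so k = 251 − 247 = 4.
Check atomic number: 97 = 47 + 50 + 0 = 97. ✓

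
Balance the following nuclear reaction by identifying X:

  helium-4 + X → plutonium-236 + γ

U-232

Conserve mass number: 4 + A = 236 + 0, so A = 232.
Conserve atomic number: 2 + Z = 94 + 0, so Z = 92.
Z = 92 is uranium, so the species is uranium-232.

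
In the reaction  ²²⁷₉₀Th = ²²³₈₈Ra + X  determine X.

alpha particle

Conserve mass number: 227 = 223 + A, so A = 4.
Conserve atomic number: 90 = 88 + Z, so Z = 2.
A = 4 and Z = 2 is ⁴₂He — an alpha particle.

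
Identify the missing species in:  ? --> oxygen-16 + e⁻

Conserve mass number: A = 16 + 0, so A = 16.
Conserve atomic number: Z = 8 − 1, so Z = 7.
Z = 7 is nitrogen, so the species is nitrogen-16.

N-16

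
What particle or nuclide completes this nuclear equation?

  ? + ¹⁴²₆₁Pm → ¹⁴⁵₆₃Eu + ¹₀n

alpha particle

Conserve mass number: A + 142 = 145 + 1, so A = 4.
Conserve atomic number: Z + 61 = 63 + 0, so Z = 2.
A = 4 and Z = 2 is ⁴₂He — an alpha particle.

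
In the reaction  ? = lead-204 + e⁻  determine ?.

Tl-204

Conserve mass number: A = 204 + 0, so A = 204.
Conserve atomic number: Z = 82 − 1, so Z = 81.
Z = 81 is thallium, so the species is thallium-204.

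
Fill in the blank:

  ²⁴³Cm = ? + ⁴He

Conserve mass number: 243 = A + 4, so A = 239.
Conserve atomic number: 96 = Z + 2, so Z = 94.
Z = 94 is plutonium, so the species is ²³⁹Pu.

Pu-239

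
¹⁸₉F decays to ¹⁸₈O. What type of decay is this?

ΔA = 18 − 18 = 0; ΔZ = 8 − 9 = -1.
A is unchanged and Z drops by 1 — a proton has become a neutron (β⁺ emission or electron capture).

beta-plus decay or electron capture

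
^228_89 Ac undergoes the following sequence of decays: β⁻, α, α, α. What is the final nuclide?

Start: (A, Z) = (228, 89).
After β⁻: (228, 90).
After α: (224, 88).
After α: (220, 86).
After α: (216, 84).
Z = 84 is polonium.

Po-216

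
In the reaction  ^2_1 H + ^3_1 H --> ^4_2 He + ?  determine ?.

neutron

Conserve mass number: 2 + 3 = 4 + A, so A = 1.
Conserve atomic number: 1 + 1 = 2 + Z, so Z = 0.
A = 1 and Z = 0 is ^1_0 n — a neutron.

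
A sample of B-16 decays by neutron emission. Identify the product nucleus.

B-15

Neutron emission: mass number changes by -1, atomic number by +0.
A: 16 − 1 = 15; Z: 5 = 5.
Z = 5 is boron, so the daughter is B-15.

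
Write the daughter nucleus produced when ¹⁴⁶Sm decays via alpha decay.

Nd-142

Alpha decay: mass number changes by -4, atomic number by -2.
A: 146 − 4 = 142; Z: 62 − 2 = 60.
Z = 60 is neodymium, so the daughter is ¹⁴²Nd.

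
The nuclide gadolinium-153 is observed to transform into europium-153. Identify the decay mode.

ΔA = 153 − 153 = 0; ΔZ = 63 − 64 = -1.
A is unchanged and Z drops by 1 — a proton has become a neutron (β⁺ emission or electron capture).

beta-plus decay or electron capture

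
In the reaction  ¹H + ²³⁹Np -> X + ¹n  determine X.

Pu-239

Conserve mass number: 1 + 239 = A + 1, so A = 239.
Conserve atomic number: 1 + 93 = Z + 0, so Z = 94.
Z = 94 is plutonium, so the species is ²³⁹Pu.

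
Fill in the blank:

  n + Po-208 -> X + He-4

Conserve mass number: 1 + 208 = A + 4, so A = 205.
Conserve atomic number: 0 + 84 = Z + 2, so Z = 82.
Z = 82 is lead, so the species is Pb-205.

Pb-205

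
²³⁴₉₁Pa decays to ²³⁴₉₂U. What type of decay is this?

ΔA = 234 − 234 = 0; ΔZ = 92 − 91 = +1.
A is unchanged and Z rises by 1 — a neutron has become a proton (β⁻ decay).

beta-minus decay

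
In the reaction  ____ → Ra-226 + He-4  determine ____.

Conserve mass number: A = 226 + 4, so A = 230.
Conserve atomic number: Z = 88 + 2, so Z = 90.
Z = 90 is thorium, so the species is Th-230.

Th-230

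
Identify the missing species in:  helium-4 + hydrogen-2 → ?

Conserve mass number: 4 + 2 = A, so A = 6.
Conserve atomic number: 2 + 1 = Z, so Z = 3.
Z = 3 is lithium, so the species is lithium-6.

Li-6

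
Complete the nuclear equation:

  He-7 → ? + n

He-6

Conserve mass number: 7 = A + 1, so A = 6.
Conserve atomic number: 2 = Z + 0, so Z = 2.
Z = 2 is helium, so the species is He-6.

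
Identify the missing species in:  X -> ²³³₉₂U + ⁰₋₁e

Pa-233

Conserve mass number: A = 233 + 0, so A = 233.
Conserve atomic number: Z = 92 − 1, so Z = 91.
Z = 91 is protactinium, so the species is ²³³₉₁Pa.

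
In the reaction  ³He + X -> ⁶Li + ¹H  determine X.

Conserve mass number: 3 + A = 6 + 1, so A = 4.
Conserve atomic number: 2 + Z = 3 + 1, so Z = 2.
A = 4 and Z = 2 is ⁴He — an alpha particle.

alpha particle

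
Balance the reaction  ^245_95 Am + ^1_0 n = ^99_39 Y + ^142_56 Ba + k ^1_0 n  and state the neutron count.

5

Conserve mass number: 246 = 99 + 142 + k, so k = 246 − 241 = 5.
Check atomic number: 95 = 39 + 56 + 0 = 95. ✓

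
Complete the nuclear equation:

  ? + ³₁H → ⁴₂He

Conserve mass number: A + 3 = 4, so A = 1.
Conserve atomic number: Z + 1 = 2, so Z = 1.
A = 1 and Z = 1 is ¹₁H — a proton.

proton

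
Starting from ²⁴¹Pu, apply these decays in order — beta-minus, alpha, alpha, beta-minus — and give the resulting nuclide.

Start: (A, Z) = (241, 94).
After β⁻: (241, 95).
After α: (237, 93).
After α: (233, 91).
After β⁻: (233, 92).
Z = 92 is uranium.

U-233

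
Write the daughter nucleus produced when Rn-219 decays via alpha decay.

Po-215

Alpha decay: mass number changes by -4, atomic number by -2.
A: 219 − 4 = 215; Z: 86 − 2 = 84.
Z = 84 is polonium, so the daughter is Po-215.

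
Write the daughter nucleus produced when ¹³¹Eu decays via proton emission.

Proton emission: mass number changes by -1, atomic number by -1.
A: 131 − 1 = 130; Z: 63 − 1 = 62.
Z = 62 is samarium, so the daughter is ¹³⁰Sm.

Sm-130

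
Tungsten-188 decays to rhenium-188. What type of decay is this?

beta-minus decay

ΔA = 188 − 188 = 0; ΔZ = 75 − 74 = +1.
A is unchanged and Z rises by 1 — a neutron has become a proton (β⁻ decay).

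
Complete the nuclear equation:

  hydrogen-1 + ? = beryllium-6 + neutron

Li-6

Conserve mass number: 1 + A = 6 + 1, so A = 6.
Conserve atomic number: 1 + Z = 4 + 0, so Z = 3.
Z = 3 is lithium, so the species is lithium-6.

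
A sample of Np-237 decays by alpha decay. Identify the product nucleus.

Pa-233

Alpha decay: mass number changes by -4, atomic number by -2.
A: 237 − 4 = 233; Z: 93 − 2 = 91.
Z = 91 is protactinium, so the daughter is Pa-233.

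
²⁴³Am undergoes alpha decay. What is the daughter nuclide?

Alpha decay: mass number changes by -4, atomic number by -2.
A: 243 − 4 = 239; Z: 95 − 2 = 93.
Z = 93 is neptunium, so the daughter is ²³⁹Np.

Np-239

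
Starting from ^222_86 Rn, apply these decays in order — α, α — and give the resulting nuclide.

Start: (A, Z) = (222, 86).
After α: (218, 84).
After α: (214, 82).
Z = 82 is lead.

Pb-214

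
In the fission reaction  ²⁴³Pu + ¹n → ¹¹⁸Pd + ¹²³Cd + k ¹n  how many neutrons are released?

3

Conserve mass number: 244 = 118 + 123 + k, so k = 244 − 241 = 3.
Check atomic number: 94 = 46 + 48 + 0 = 94. ✓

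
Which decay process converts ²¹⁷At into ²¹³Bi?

ΔA = 213 − 217 = -4; ΔZ = 83 − 85 = -2.
A drops by 4 and Z drops by 2 — the signature of alpha emission.

alpha decay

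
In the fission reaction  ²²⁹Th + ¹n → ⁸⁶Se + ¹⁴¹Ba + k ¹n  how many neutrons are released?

3

Conserve mass number: 230 = 86 + 141 + k, so k = 230 − 227 = 3.
Check atomic number: 90 = 34 + 56 + 0 = 90. ✓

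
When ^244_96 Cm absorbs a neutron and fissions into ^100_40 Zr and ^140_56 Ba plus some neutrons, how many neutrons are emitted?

Conserve mass number: 245 = 100 + 140 + k, so k = 245 − 240 = 5.
Check atomic number: 96 = 40 + 56 + 0 = 96. ✓

5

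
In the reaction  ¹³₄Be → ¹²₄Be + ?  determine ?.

Conserve mass number: 13 = 12 + A, so A = 1.
Conserve atomic number: 4 = 4 + Z, so Z = 0.
A = 1 and Z = 0 is ¹₀n — a neutron.

neutron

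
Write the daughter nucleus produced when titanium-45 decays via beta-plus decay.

Beta-plus decay: mass number changes by +0, atomic number by -1.
A: 45 = 45; Z: 22 − 1 = 21.
Z = 21 is scandium, so the daughter is scandium-45.

Sc-45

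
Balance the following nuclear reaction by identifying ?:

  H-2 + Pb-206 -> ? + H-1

Pb-207

Conserve mass number: 2 + 206 = A + 1, so A = 207.
Conserve atomic number: 1 + 82 = Z + 1, so Z = 82.
Z = 82 is lead, so the species is Pb-207.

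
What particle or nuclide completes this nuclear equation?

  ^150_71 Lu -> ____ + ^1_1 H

Yb-149

Conserve mass number: 150 = A + 1, so A = 149.
Conserve atomic number: 71 = Z + 1, so Z = 70.
Z = 70 is ytterbium, so the species is ^149_70 Yb.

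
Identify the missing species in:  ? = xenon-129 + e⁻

Conserve mass number: A = 129 + 0, so A = 129.
Conserve atomic number: Z = 54 − 1, so Z = 53.
Z = 53 is iodine, so the species is iodine-129.

I-129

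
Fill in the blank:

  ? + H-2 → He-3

Conserve mass number: A + 2 = 3, so A = 1.
Conserve atomic number: Z + 1 = 2, so Z = 1.
A = 1 and Z = 1 is H-1 — a proton.

proton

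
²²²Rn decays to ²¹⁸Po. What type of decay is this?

alpha decay

ΔA = 218 − 222 = -4; ΔZ = 84 − 86 = -2.
A drops by 4 and Z drops by 2 — the signature of alpha emission.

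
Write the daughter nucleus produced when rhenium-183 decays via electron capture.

Electron capture: mass number changes by +0, atomic number by -1.
A: 183 = 183; Z: 75 − 1 = 74.
Z = 74 is tungsten, so the daughter is tungsten-183.

W-183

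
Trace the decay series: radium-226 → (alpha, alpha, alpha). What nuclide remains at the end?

Pb-214

Start: (A, Z) = (226, 88).
After α: (222, 86).
After α: (218, 84).
After α: (214, 82).
Z = 82 is lead.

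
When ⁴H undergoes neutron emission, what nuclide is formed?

H-3

Neutron emission: mass number changes by -1, atomic number by +0.
A: 4 − 1 = 3; Z: 1 = 1.
Z = 1 is hydrogen, so the daughter is ³H.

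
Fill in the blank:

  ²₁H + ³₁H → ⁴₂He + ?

neutron

Conserve mass number: 2 + 3 = 4 + A, so A = 1.
Conserve atomic number: 1 + 1 = 2 + Z, so Z = 0.
A = 1 and Z = 0 is ¹₀n — a neutron.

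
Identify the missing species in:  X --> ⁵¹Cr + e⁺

Conserve mass number: A = 51 + 0, so A = 51.
Conserve atomic number: Z = 24 + 1, so Z = 25.
Z = 25 is manganese, so the species is ⁵¹Mn.

Mn-51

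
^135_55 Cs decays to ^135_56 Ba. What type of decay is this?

ΔA = 135 − 135 = 0; ΔZ = 56 − 55 = +1.
A is unchanged and Z rises by 1 — a neutron has become a proton (β⁻ decay).

beta-minus decay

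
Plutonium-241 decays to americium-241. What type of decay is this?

ΔA = 241 − 241 = 0; ΔZ = 95 − 94 = +1.
A is unchanged and Z rises by 1 — a neutron has become a proton (β⁻ decay).

beta-minus decay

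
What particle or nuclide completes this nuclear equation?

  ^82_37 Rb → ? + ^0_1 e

Kr-82

Conserve mass number: 82 = A + 0, so A = 82.
Conserve atomic number: 37 = Z + 1, so Z = 36.
Z = 36 is krypton, so the species is ^82_36 Kr.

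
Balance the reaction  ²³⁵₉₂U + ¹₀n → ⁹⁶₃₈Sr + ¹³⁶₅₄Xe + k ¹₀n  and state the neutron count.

4

Conserve mass number: 236 = 96 + 136 + k, so k = 236 − 232 = 4.
Check atomic number: 92 = 38 + 54 + 0 = 92. ✓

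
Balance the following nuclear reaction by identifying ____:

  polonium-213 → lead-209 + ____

Conserve mass number: 213 = 209 + A, so A = 4.
Conserve atomic number: 84 = 82 + Z, so Z = 2.
A = 4 and Z = 2 is helium-4 — an alpha particle.

alpha particle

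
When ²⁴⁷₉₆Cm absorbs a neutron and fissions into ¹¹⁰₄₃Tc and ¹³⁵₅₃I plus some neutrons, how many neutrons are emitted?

Conserve mass number: 248 = 110 + 135 + k, so k = 248 − 245 = 3.
Check atomic number: 96 = 43 + 53 + 0 = 96. ✓

3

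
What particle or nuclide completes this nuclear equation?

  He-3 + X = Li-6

triton

Conserve mass number: 3 + A = 6, so A = 3.
Conserve atomic number: 2 + Z = 3, so Z = 1.
A = 3 and Z = 1 is H-3 — a triton.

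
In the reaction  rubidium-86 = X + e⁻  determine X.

Sr-86

Conserve mass number: 86 = A + 0, so A = 86.
Conserve atomic number: 37 = Z − 1, so Z = 38.
Z = 38 is strontium, so the species is strontium-86.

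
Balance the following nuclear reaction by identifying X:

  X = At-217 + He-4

Fr-221

Conserve mass number: A = 217 + 4, so A = 221.
Conserve atomic number: Z = 85 + 2, so Z = 87.
Z = 87 is francium, so the species is Fr-221.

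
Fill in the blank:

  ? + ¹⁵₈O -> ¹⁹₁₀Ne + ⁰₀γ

alpha particle

Conserve mass number: A + 15 = 19 + 0, so A = 4.
Conserve atomic number: Z + 8 = 10 + 0, so Z = 2.
A = 4 and Z = 2 is ⁴₂He — an alpha particle.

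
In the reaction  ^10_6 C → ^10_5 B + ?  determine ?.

Conserve mass number: 10 = 10 + A, so A = 0.
Conserve atomic number: 6 = 5 + Z, so Z = 1.
A = 0 and Z = 1 is ^0_1 e — a positron.

positron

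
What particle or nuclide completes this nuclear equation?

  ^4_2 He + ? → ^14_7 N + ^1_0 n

B-11

Conserve mass number: 4 + A = 14 + 1, so A = 11.
Conserve atomic number: 2 + Z = 7 + 0, so Z = 5.
Z = 5 is boron, so the species is ^11_5 B.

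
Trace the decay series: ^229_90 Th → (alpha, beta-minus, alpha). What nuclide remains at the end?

Start: (A, Z) = (229, 90).
After α: (225, 88).
After β⁻: (225, 89).
After α: (221, 87).
Z = 87 is francium.

Fr-221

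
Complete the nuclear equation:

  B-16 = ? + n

B-15

Conserve mass number: 16 = A + 1, so A = 15.
Conserve atomic number: 5 = Z + 0, so Z = 5.
Z = 5 is boron, so the species is B-15.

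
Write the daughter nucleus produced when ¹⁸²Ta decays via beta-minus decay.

Beta-minus decay: mass number changes by +0, atomic number by +1.
A: 182 = 182; Z: 73 + 1 = 74.
Z = 74 is tungsten, so the daughter is ¹⁸²W.

W-182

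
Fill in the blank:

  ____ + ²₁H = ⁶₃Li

Conserve mass number: A + 2 = 6, so A = 4.
Conserve atomic number: Z + 1 = 3, so Z = 2.
A = 4 and Z = 2 is ⁴₂He — an alpha particle.

alpha particle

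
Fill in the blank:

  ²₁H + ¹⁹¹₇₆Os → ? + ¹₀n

Ir-192

Conserve mass number: 2 + 191 = A + 1, so A = 192.
Conserve atomic number: 1 + 76 = Z + 0, so Z = 77.
Z = 77 is iridium, so the species is ¹⁹²₇₇Ir.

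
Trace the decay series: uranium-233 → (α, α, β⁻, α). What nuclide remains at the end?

Start: (A, Z) = (233, 92).
After α: (229, 90).
After α: (225, 88).
After β⁻: (225, 89).
After α: (221, 87).
Z = 87 is francium.

Fr-221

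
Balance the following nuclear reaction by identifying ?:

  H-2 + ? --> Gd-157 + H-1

Conserve mass number: 2 + A = 157 + 1, so A = 156.
Conserve atomic number: 1 + Z = 64 + 1, so Z = 64.
Z = 64 is gadolinium, so the species is Gd-156.

Gd-156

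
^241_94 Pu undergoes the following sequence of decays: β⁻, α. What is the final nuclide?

Np-237

Start: (A, Z) = (241, 94).
After β⁻: (241, 95).
After α: (237, 93).
Z = 93 is neptunium.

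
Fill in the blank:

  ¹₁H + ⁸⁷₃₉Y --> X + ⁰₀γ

Zr-88

Conserve mass number: 1 + 87 = A + 0, so A = 88.
Conserve atomic number: 1 + 39 = Z + 0, so Z = 40.
Z = 40 is zirconium, so the species is ⁸⁸₄₀Zr.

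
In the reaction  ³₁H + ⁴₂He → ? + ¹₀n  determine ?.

Li-6

Conserve mass number: 3 + 4 = A + 1, so A = 6.
Conserve atomic number: 1 + 2 = Z + 0, so Z = 3.
Z = 3 is lithium, so the species is ⁶₃Li.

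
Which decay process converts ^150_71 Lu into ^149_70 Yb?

ΔA = 149 − 150 = -1; ΔZ = 70 − 71 = -1.
A drops by 1 and Z drops by 1 — a proton was emitted.

proton emission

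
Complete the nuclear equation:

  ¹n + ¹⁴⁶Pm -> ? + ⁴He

Pr-143

Conserve mass number: 1 + 146 = A + 4, so A = 143.
Conserve atomic number: 0 + 61 = Z + 2, so Z = 59.
Z = 59 is praseodymium, so the species is ¹⁴³Pr.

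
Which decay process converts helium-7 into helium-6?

ΔA = 6 − 7 = -1; ΔZ = 2 − 2 = +0.
A drops by 1 with Z unchanged — a neutron was emitted.

neutron emission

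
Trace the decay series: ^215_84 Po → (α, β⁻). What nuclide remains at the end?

Start: (A, Z) = (215, 84).
After α: (211, 82).
After β⁻: (211, 83).
Z = 83 is bismuth.

Bi-211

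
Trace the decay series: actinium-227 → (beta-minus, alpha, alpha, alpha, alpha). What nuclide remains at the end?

Pb-211

Start: (A, Z) = (227, 89).
After β⁻: (227, 90).
After α: (223, 88).
After α: (219, 86).
After α: (215, 84).
After α: (211, 82).
Z = 82 is lead.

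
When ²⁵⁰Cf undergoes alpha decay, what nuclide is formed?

Alpha decay: mass number changes by -4, atomic number by -2.
A: 250 − 4 = 246; Z: 98 − 2 = 96.
Z = 96 is curium, so the daughter is ²⁴⁶Cm.

Cm-246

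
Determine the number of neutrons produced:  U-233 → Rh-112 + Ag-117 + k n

Conserve mass number: 233 = 112 + 117 + k, so k = 233 − 229 = 4.
Check atomic number: 92 = 45 + 47 + 0 = 92. ✓

4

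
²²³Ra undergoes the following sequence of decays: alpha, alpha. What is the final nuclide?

Po-215

Start: (A, Z) = (223, 88).
After α: (219, 86).
After α: (215, 84).
Z = 84 is polonium.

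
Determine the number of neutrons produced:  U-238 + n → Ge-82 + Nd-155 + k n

Conserve mass number: 239 = 82 + 155 + k, so k = 239 − 237 = 2.
Check atomic number: 92 = 32 + 60 + 0 = 92. ✓

2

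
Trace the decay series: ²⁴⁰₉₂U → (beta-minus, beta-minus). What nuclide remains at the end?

Pu-240

Start: (A, Z) = (240, 92).
After β⁻: (240, 93).
After β⁻: (240, 94).
Z = 94 is plutonium.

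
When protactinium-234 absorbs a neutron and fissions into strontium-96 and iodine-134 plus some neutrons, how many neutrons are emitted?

5

Conserve mass number: 235 = 96 + 134 + k, so k = 235 − 230 = 5.
Check atomic number: 91 = 38 + 53 + 0 = 91. ✓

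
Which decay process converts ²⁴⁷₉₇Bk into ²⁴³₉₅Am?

ΔA = 243 − 247 = -4; ΔZ = 95 − 97 = -2.
A drops by 4 and Z drops by 2 — the signature of alpha emission.

alpha decay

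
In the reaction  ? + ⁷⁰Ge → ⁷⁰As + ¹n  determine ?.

Conserve mass number: A + 70 = 70 + 1, so A = 1.
Conserve atomic number: Z + 32 = 33 + 0, so Z = 1.
A = 1 and Z = 1 is ¹H — a proton.

proton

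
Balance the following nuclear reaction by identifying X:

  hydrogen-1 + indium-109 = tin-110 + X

gamma ray

Conserve mass number: 1 + 109 = 110 + A, so A = 0.
Conserve atomic number: 1 + 49 = 50 + Z, so Z = 0.
A = 0 and Z = 0 is γ — a gamma ray.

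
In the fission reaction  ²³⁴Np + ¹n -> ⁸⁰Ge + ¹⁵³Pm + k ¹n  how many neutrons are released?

Conserve mass number: 235 = 80 + 153 + k, so k = 235 − 233 = 2.
Check atomic number: 93 = 32 + 61 + 0 = 93. ✓

2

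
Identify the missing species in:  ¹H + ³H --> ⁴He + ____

gamma ray

Conserve mass number: 1 + 3 = 4 + A, so A = 0.
Conserve atomic number: 1 + 1 = 2 + Z, so Z = 0.
A = 0 and Z = 0 is γ — a gamma ray.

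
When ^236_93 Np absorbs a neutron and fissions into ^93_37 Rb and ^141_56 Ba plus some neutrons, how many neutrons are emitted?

3

Conserve mass number: 237 = 93 + 141 + k, so k = 237 − 234 = 3.
Check atomic number: 93 = 37 + 56 + 0 = 93. ✓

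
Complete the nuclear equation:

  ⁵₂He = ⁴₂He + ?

Conserve mass number: 5 = 4 + A, so A = 1.
Conserve atomic number: 2 = 2 + Z, so Z = 0.
A = 1 and Z = 0 is ¹₀n — a neutron.

neutron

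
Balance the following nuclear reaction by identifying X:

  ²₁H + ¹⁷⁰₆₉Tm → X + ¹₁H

Tm-171

Conserve mass number: 2 + 170 = A + 1, so A = 171.
Conserve atomic number: 1 + 69 = Z + 1, so Z = 69.
Z = 69 is thulium, so the species is ¹⁷¹₆₉Tm.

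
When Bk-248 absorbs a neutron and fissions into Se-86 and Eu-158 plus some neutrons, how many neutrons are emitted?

5

Conserve mass number: 249 = 86 + 158 + k, so k = 249 − 244 = 5.
Check atomic number: 97 = 34 + 63 + 0 = 97. ✓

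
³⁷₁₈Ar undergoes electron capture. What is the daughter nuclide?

Electron capture: mass number changes by +0, atomic number by -1.
A: 37 = 37; Z: 18 − 1 = 17.
Z = 17 is chlorine, so the daughter is ³⁷₁₇Cl.

Cl-37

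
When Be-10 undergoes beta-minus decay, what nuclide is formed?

B-10

Beta-minus decay: mass number changes by +0, atomic number by +1.
A: 10 = 10; Z: 4 + 1 = 5.
Z = 5 is boron, so the daughter is B-10.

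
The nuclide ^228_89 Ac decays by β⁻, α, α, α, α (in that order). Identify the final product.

Pb-212

Start: (A, Z) = (228, 89).
After β⁻: (228, 90).
After α: (224, 88).
After α: (220, 86).
After α: (216, 84).
After α: (212, 82).
Z = 82 is lead.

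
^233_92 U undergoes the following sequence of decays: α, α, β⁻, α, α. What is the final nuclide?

At-217

Start: (A, Z) = (233, 92).
After α: (229, 90).
After α: (225, 88).
After β⁻: (225, 89).
After α: (221, 87).
After α: (217, 85).
Z = 85 is astatine.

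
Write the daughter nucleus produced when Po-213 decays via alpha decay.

Alpha decay: mass number changes by -4, atomic number by -2.
A: 213 − 4 = 209; Z: 84 − 2 = 82.
Z = 82 is lead, so the daughter is Pb-209.

Pb-209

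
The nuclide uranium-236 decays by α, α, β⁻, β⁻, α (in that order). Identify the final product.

Ra-224

Start: (A, Z) = (236, 92).
After α: (232, 90).
After α: (228, 88).
After β⁻: (228, 89).
After β⁻: (228, 90).
After α: (224, 88).
Z = 88 is radium.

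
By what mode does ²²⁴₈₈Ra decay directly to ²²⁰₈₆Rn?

ΔA = 220 − 224 = -4; ΔZ = 86 − 88 = -2.
A drops by 4 and Z drops by 2 — the signature of alpha emission.

alpha decay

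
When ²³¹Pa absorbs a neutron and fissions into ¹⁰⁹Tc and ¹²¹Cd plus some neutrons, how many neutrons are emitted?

Conserve mass number: 232 = 109 + 121 + k, so k = 232 − 230 = 2.
Check atomic number: 91 = 43 + 48 + 0 = 91. ✓

2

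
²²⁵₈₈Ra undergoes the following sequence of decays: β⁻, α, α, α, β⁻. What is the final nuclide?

Po-213

Start: (A, Z) = (225, 88).
After β⁻: (225, 89).
After α: (221, 87).
After α: (217, 85).
After α: (213, 83).
After β⁻: (213, 84).
Z = 84 is polonium.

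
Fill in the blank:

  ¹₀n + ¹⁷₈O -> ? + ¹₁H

Conserve mass number: 1 + 17 = A + 1, so A = 17.
Conserve atomic number: 0 + 8 = Z + 1, so Z = 7.
Z = 7 is nitrogen, so the species is ¹⁷₇N.

N-17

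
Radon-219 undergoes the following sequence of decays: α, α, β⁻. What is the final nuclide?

Bi-211

Start: (A, Z) = (219, 86).
After α: (215, 84).
After α: (211, 82).
After β⁻: (211, 83).
Z = 83 is bismuth.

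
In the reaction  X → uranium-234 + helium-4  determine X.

Pu-238

Conserve mass number: A = 234 + 4, so A = 238.
Conserve atomic number: Z = 92 + 2, so Z = 94.
Z = 94 is plutonium, so the species is plutonium-238.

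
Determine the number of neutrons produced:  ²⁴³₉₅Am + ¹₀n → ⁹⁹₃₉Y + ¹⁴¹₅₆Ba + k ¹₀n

Conserve mass number: 244 = 99 + 141 + k, so k = 244 − 240 = 4.
Check atomic number: 95 = 39 + 56 + 0 = 95. ✓

4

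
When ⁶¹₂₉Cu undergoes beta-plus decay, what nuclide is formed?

Beta-plus decay: mass number changes by +0, atomic number by -1.
A: 61 = 61; Z: 29 − 1 = 28.
Z = 28 is nickel, so the daughter is ⁶¹₂₈Ni.

Ni-61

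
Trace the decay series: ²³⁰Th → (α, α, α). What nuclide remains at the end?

Start: (A, Z) = (230, 90).
After α: (226, 88).
After α: (222, 86).
After α: (218, 84).
Z = 84 is polonium.

Po-218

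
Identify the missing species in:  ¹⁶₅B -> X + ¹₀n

B-15

Conserve mass number: 16 = A + 1, so A = 15.
Conserve atomic number: 5 = Z + 0, so Z = 5.
Z = 5 is boron, so the species is ¹⁵₅B.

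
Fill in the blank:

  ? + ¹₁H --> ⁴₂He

Conserve mass number: A + 1 = 4, so A = 3.
Conserve atomic number: Z + 1 = 2, so Z = 1.
A = 3 and Z = 1 is ³₁H — a triton.

triton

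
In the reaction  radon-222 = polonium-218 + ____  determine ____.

Conserve mass number: 222 = 218 + A, so A = 4.
Conserve atomic number: 86 = 84 + Z, so Z = 2.
A = 4 and Z = 2 is helium-4 — an alpha particle.

alpha particle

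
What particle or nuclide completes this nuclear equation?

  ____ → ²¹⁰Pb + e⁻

Tl-210

Conserve mass number: A = 210 + 0, so A = 210.
Conserve atomic number: Z = 82 − 1, so Z = 81.
Z = 81 is thallium, so the species is ²¹⁰Tl.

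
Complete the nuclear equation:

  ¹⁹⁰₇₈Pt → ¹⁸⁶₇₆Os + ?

alpha particle

Conserve mass number: 190 = 186 + A, so A = 4.
Conserve atomic number: 78 = 76 + Z, so Z = 2.
A = 4 and Z = 2 is ⁴₂He — an alpha particle.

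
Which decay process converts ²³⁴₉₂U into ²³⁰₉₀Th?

alpha decay

ΔA = 230 − 234 = -4; ΔZ = 90 − 92 = -2.
A drops by 4 and Z drops by 2 — the signature of alpha emission.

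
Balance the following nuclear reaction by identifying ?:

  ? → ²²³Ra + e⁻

Fr-223

Conserve mass number: A = 223 + 0, so A = 223.
Conserve atomic number: Z = 88 − 1, so Z = 87.
Z = 87 is francium, so the species is ²²³Fr.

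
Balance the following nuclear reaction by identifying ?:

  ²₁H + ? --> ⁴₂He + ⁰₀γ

deuteron

Conserve mass number: 2 + A = 4 + 0, so A = 2.
Conserve atomic number: 1 + Z = 2 + 0, so Z = 1.
A = 2 and Z = 1 is ²₁H — a deuteron.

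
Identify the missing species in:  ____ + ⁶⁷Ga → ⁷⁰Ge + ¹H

Conserve mass number: A + 67 = 70 + 1, so A = 4.
Conserve atomic number: Z + 31 = 32 + 1, so Z = 2.
A = 4 and Z = 2 is ⁴He — an alpha particle.

alpha particle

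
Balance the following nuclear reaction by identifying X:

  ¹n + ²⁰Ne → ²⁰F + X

proton

Conserve mass number: 1 + 20 = 20 + A, so A = 1.
Conserve atomic number: 0 + 10 = 9 + Z, so Z = 1.
A = 1 and Z = 1 is ¹H — a proton.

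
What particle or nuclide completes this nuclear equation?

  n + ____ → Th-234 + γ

Conserve mass number: 1 + A = 234 + 0, so A = 233.
Conserve atomic number: 0 + Z = 90 + 0, so Z = 90.
Z = 90 is thorium, so the species is Th-233.

Th-233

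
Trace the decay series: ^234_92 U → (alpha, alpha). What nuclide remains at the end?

Start: (A, Z) = (234, 92).
After α: (230, 90).
After α: (226, 88).
Z = 88 is radium.

Ra-226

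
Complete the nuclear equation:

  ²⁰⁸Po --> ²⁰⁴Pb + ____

alpha particle

Conserve mass number: 208 = 204 + A, so A = 4.
Conserve atomic number: 84 = 82 + Z, so Z = 2.
A = 4 and Z = 2 is ⁴He — an alpha particle.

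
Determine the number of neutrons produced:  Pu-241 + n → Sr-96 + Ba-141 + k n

5

Conserve mass number: 242 = 96 + 141 + k, so k = 242 − 237 = 5.
Check atomic number: 94 = 38 + 56 + 0 = 94. ✓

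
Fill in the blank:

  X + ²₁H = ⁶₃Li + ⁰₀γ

Conserve mass number: A + 2 = 6 + 0, so A = 4.
Conserve atomic number: Z + 1 = 3 + 0, so Z = 2.
A = 4 and Z = 2 is ⁴₂He — an alpha particle.

alpha particle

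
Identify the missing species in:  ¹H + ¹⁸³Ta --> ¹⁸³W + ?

neutron

Conserve mass number: 1 + 183 = 183 + A, so A = 1.
Conserve atomic number: 1 + 73 = 74 + Z, so Z = 0.
A = 1 and Z = 0 is ¹n — a neutron.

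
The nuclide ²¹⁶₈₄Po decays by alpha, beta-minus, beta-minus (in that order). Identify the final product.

Start: (A, Z) = (216, 84).
After α: (212, 82).
After β⁻: (212, 83).
After β⁻: (212, 84).
Z = 84 is polonium.

Po-212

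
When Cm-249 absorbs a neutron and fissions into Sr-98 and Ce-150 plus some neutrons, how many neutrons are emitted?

Conserve mass number: 250 = 98 + 150 + k, so k = 250 − 248 = 2.
Check atomic number: 96 = 38 + 58 + 0 = 96. ✓

2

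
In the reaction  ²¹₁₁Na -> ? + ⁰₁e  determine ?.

Conserve mass number: 21 = A + 0, so A = 21.
Conserve atomic number: 11 = Z + 1, so Z = 10.
Z = 10 is neon, so the species is ²¹₁₀Ne.

Ne-21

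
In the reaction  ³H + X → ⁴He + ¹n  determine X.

Conserve mass number: 3 + A = 4 + 1, so A = 2.
Conserve atomic number: 1 + Z = 2 + 0, so Z = 1.
A = 2 and Z = 1 is ²H — a deuteron.

deuteron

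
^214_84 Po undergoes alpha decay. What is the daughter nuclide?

Alpha decay: mass number changes by -4, atomic number by -2.
A: 214 − 4 = 210; Z: 84 − 2 = 82.
Z = 82 is lead, so the daughter is ^210_82 Pb.

Pb-210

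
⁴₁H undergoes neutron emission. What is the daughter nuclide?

H-3

Neutron emission: mass number changes by -1, atomic number by +0.
A: 4 − 1 = 3; Z: 1 = 1.
Z = 1 is hydrogen, so the daughter is ³₁H.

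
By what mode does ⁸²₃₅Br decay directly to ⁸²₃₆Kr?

ΔA = 82 − 82 = 0; ΔZ = 36 − 35 = +1.
A is unchanged and Z rises by 1 — a neutron has become a proton (β⁻ decay).

beta-minus decay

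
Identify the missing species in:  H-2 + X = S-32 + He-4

Cl-34

Conserve mass number: 2 + A = 32 + 4, so A = 34.
Conserve atomic number: 1 + Z = 16 + 2, so Z = 17.
Z = 17 is chlorine, so the species is Cl-34.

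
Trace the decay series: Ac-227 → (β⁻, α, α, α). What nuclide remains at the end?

Po-215

Start: (A, Z) = (227, 89).
After β⁻: (227, 90).
After α: (223, 88).
After α: (219, 86).
After α: (215, 84).
Z = 84 is polonium.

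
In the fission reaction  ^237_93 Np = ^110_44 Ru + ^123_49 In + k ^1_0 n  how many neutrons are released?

4

Conserve mass number: 237 = 110 + 123 + k, so k = 237 − 233 = 4.
Check atomic number: 93 = 44 + 49 + 0 = 93. ✓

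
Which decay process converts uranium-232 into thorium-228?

alpha decay

ΔA = 228 − 232 = -4; ΔZ = 90 − 92 = -2.
A drops by 4 and Z drops by 2 — the signature of alpha emission.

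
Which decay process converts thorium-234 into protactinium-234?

ΔA = 234 − 234 = 0; ΔZ = 91 − 90 = +1.
A is unchanged and Z rises by 1 — a neutron has become a proton (β⁻ decay).

beta-minus decay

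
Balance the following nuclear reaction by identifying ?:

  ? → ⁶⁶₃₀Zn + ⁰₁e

Conserve mass number: A = 66 + 0, so A = 66.
Conserve atomic number: Z = 30 + 1, so Z = 31.
Z = 31 is gallium, so the species is ⁶⁶₃₁Ga.

Ga-66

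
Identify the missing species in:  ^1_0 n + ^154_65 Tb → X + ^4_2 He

Eu-151

Conserve mass number: 1 + 154 = A + 4, so A = 151.
Conserve atomic number: 0 + 65 = Z + 2, so Z = 63.
Z = 63 is europium, so the species is ^151_63 Eu.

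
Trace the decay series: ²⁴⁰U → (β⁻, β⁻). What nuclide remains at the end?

Pu-240

Start: (A, Z) = (240, 92).
After β⁻: (240, 93).
After β⁻: (240, 94).
Z = 94 is plutonium.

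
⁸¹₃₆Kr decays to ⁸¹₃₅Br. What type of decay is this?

beta-plus decay or electron capture

ΔA = 81 − 81 = 0; ΔZ = 35 − 36 = -1.
A is unchanged and Z drops by 1 — a proton has become a neutron (β⁺ emission or electron capture).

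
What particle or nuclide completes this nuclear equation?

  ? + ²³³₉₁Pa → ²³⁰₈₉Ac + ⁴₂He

Conserve mass number: A + 233 = 230 + 4, so A = 1.
Conserve atomic number: Z + 91 = 89 + 2, so Z = 0.
A = 1 and Z = 0 is ¹₀n — a neutron.

neutron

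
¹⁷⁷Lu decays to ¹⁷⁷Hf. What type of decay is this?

beta-minus decay

ΔA = 177 − 177 = 0; ΔZ = 72 − 71 = +1.
A is unchanged and Z rises by 1 — a neutron has become a proton (β⁻ decay).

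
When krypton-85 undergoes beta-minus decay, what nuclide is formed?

Beta-minus decay: mass number changes by +0, atomic number by +1.
A: 85 = 85; Z: 36 + 1 = 37.
Z = 37 is rubidium, so the daughter is rubidium-85.

Rb-85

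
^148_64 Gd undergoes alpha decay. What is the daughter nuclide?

Sm-144

Alpha decay: mass number changes by -4, atomic number by -2.
A: 148 − 4 = 144; Z: 64 − 2 = 62.
Z = 62 is samarium, so the daughter is ^144_62 Sm.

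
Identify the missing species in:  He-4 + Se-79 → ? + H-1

Conserve mass number: 4 + 79 = A + 1, so A = 82.
Conserve atomic number: 2 + 34 = Z + 1, so Z = 35.
Z = 35 is bromine, so the species is Br-82.

Br-82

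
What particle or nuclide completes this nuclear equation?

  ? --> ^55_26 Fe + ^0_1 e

Conserve mass number: A = 55 + 0, so A = 55.
Conserve atomic number: Z = 26 + 1, so Z = 27.
Z = 27 is cobalt, so the species is ^55_27 Co.

Co-55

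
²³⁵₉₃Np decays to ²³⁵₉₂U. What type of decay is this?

ΔA = 235 − 235 = 0; ΔZ = 92 − 93 = -1.
A is unchanged and Z drops by 1 — a proton has become a neutron (β⁺ emission or electron capture).

beta-plus decay or electron capture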